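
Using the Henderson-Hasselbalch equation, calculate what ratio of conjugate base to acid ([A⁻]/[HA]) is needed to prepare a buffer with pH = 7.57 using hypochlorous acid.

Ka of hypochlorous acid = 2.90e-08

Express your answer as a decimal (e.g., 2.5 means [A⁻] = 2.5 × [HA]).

pKa = -log(2.90e-08) = 7.5376. pH = pKa + log([A⁻]/[HA]), so log([A⁻]/[HA]) = pH − pKa = 7.57 − 7.5376 = 0.0324. [A⁻]/[HA] = 10^(0.0324) = 1.08

[A⁻]/[HA] = 1.08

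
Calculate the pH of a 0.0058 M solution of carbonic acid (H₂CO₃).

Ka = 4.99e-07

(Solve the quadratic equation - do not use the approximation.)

x² + Ka×x - Ka×C = 0. Using quadratic formula: [H⁺] = 5.3549e-05

pH = 4.27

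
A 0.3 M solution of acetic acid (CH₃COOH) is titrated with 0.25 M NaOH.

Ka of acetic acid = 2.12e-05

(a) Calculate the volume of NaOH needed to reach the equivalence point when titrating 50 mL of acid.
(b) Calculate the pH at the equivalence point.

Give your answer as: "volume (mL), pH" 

moles acid = 0.3 × 50/1000 = 0.015 mol; V_base = moles/0.25 × 1000 = 60.0 mL. At equivalence only the conjugate base is present: [A⁻] = 0.015/0.110 = 1.3636e-01 M. Kb = Kw/Ka = 4.72e-10; [OH⁻] = √(Kb × [A⁻]) = 8.0201e-06; pOH = 5.10; pH = 14 - pOH = 8.90.

V = 60.0 mL, pH = 8.90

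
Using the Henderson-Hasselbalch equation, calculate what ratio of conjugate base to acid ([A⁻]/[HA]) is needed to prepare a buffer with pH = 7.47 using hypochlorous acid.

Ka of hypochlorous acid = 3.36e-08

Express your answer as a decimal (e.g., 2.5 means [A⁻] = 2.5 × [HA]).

pKa = -log(3.36e-08) = 7.4737. pH = pKa + log([A⁻]/[HA]), so log([A⁻]/[HA]) = pH − pKa = 7.47 − 7.4737 = -0.0037. [A⁻]/[HA] = 10^(-0.0037) = 0.992

[A⁻]/[HA] = 0.992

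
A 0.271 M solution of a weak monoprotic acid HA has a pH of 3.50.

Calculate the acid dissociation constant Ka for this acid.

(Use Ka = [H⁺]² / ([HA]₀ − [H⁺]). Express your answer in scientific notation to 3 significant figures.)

[H⁺] = 10^(−pH) = 10^(−3.50) = 3.162e-04 M. For HA ⇌ H⁺ + A⁻, Ka = [H⁺][A⁻]/[HA] = [H⁺]² / ([HA]₀ − [H⁺]) = (3.162e-04)² / (0.271 − 3.162e-04) = 3.69e-07.

K_a = 3.69e-07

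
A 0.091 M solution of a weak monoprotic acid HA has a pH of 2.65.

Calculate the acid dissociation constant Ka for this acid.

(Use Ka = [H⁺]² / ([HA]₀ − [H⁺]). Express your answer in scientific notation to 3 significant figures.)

[H⁺] = 10^(−pH) = 10^(−2.65) = 2.239e-03 M. For HA ⇌ H⁺ + A⁻, Ka = [H⁺][A⁻]/[HA] = [H⁺]² / ([HA]₀ − [H⁺]) = (2.239e-03)² / (0.091 − 2.239e-03) = 5.65e-05.

K_a = 5.65e-05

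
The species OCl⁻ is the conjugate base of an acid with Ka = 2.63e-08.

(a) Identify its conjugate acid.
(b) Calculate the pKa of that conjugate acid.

(a) The conjugate acid is formed by adding one H⁺ to OCl⁻, giving HOCl. (b) pKa = -log(Ka) = -log(2.63e-08) = 7.58.

Conjugate acid: HOCl; pK_a = 7.58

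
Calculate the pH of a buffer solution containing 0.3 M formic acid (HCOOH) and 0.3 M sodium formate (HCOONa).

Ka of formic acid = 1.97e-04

pKa = -log(1.97e-04) = 3.71. pH = pKa + log([A⁻]/[HA]) = 3.71 + log(0.3/0.3)

pH = 3.71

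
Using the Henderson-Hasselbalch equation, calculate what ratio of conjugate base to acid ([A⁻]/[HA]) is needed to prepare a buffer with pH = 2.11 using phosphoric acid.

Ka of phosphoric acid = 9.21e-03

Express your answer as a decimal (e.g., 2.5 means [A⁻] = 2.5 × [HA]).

pKa = -log(9.21e-03) = 2.0357. pH = pKa + log([A⁻]/[HA]), so log([A⁻]/[HA]) = pH − pKa = 2.11 − 2.0357 = 0.0743. [A⁻]/[HA] = 10^(0.0743) = 1.19

[A⁻]/[HA] = 1.19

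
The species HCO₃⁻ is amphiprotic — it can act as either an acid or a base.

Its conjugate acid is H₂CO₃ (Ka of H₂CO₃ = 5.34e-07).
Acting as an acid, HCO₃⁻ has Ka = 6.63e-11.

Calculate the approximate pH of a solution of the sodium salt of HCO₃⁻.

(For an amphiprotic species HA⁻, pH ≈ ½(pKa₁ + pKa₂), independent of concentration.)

pKa₁ = -log(5.34e-07) = 6.27; pKa₂ = -log(6.63e-11) = 10.18. For an amphiprotic species, pH ≈ ½(pKa₁ + pKa₂) = ½(6.27 + 10.18) = 8.23.

pH = 8.23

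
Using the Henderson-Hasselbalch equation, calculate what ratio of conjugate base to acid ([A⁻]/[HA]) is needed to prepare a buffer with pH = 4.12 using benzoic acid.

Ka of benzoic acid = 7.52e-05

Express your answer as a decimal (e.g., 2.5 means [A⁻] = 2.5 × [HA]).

pKa = -log(7.52e-05) = 4.1238. pH = pKa + log([A⁻]/[HA]), so log([A⁻]/[HA]) = pH − pKa = 4.12 − 4.1238 = -0.0038. [A⁻]/[HA] = 10^(-0.0038) = 0.991

[A⁻]/[HA] = 0.991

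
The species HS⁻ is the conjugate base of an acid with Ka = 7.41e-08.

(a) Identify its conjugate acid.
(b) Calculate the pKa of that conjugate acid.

(a) The conjugate acid is formed by adding one H⁺ to HS⁻, giving H₂S. (b) pKa = -log(Ka) = -log(7.41e-08) = 7.13.

Conjugate acid: H₂S; pK_a = 7.13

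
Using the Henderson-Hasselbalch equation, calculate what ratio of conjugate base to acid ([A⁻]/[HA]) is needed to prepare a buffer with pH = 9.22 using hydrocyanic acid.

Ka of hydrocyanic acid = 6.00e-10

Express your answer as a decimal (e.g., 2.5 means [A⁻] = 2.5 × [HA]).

pKa = -log(6.00e-10) = 9.2218. pH = pKa + log([A⁻]/[HA]), so log([A⁻]/[HA]) = pH − pKa = 9.22 − 9.2218 = -0.0018. [A⁻]/[HA] = 10^(-0.0018) = 0.996

[A⁻]/[HA] = 0.996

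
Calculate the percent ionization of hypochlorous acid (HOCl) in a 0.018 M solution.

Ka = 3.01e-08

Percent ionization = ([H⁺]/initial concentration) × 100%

Using Ka equilibrium: x² + Ka×x - Ka×C = 0. Solving: [H⁺] = 2.3262e-05. Percent = (2.3262e-05/0.018) × 100

Percent ionization = 0.129%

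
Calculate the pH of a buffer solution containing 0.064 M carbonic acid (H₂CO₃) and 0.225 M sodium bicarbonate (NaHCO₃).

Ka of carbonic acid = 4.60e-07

pKa = -log(4.60e-07) = 6.34. pH = pKa + log([A⁻]/[HA]) = 6.34 + log(0.225/0.064)

pH = 6.88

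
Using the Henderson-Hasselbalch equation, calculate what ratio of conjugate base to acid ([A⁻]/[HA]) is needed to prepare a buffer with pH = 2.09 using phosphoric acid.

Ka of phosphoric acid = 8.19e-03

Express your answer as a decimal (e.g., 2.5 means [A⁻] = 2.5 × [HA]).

pKa = -log(8.19e-03) = 2.0867. pH = pKa + log([A⁻]/[HA]), so log([A⁻]/[HA]) = pH − pKa = 2.09 − 2.0867 = 0.0033. [A⁻]/[HA] = 10^(0.0033) = 1.01

[A⁻]/[HA] = 1.01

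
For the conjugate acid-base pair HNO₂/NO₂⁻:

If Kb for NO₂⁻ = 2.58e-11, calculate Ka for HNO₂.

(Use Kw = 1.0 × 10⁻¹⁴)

For a conjugate pair Ka × Kb = Kw, so Ka = Kw/Kb = 1.0 × 10⁻¹⁴ / 2.58e-11 = 3.88e-04.

K_a = 3.88e-04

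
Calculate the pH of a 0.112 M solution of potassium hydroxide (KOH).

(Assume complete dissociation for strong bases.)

[OH⁻] = 0.112 M for strong base. pOH = -log[OH⁻] = 0.95, pH = 14 - pOH

pH = 13.05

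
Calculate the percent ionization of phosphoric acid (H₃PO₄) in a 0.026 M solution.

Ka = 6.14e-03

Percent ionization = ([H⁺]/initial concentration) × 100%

Using Ka equilibrium: x² + Ka×x - Ka×C = 0. Solving: [H⁺] = 9.9325e-03. Percent = (9.9325e-03/0.026) × 100

Percent ionization = 38.2%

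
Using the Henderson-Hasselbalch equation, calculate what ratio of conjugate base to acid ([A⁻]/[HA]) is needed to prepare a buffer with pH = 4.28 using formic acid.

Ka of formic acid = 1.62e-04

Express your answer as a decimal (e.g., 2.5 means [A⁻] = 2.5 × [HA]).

pKa = -log(1.62e-04) = 3.7905. pH = pKa + log([A⁻]/[HA]), so log([A⁻]/[HA]) = pH − pKa = 4.28 − 3.7905 = 0.4895. [A⁻]/[HA] = 10^(0.4895) = 3.09

[A⁻]/[HA] = 3.09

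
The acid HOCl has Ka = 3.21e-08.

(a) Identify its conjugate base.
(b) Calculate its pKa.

(a) The conjugate base is formed by removing one H⁺ from HOCl, giving OCl⁻. (b) pKa = -log(Ka) = -log(3.21e-08) = 7.49.

Conjugate base: OCl⁻; pK_a = 7.49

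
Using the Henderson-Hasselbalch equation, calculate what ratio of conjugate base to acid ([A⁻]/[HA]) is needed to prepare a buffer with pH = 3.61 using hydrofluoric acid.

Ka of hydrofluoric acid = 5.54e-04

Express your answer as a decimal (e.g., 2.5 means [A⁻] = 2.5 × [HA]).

pKa = -log(5.54e-04) = 3.2565. pH = pKa + log([A⁻]/[HA]), so log([A⁻]/[HA]) = pH − pKa = 3.61 − 3.2565 = 0.3535. [A⁻]/[HA] = 10^(0.3535) = 2.26

[A⁻]/[HA] = 2.26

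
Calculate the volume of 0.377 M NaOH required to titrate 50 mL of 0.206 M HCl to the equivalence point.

At equivalence: moles acid = moles base. moles HCl = 0.206 × 50/1000 = 0.0103 mol. V_base = moles / 0.377 × 1000 = 27.3 mL.

V_{base} = 27.3 mL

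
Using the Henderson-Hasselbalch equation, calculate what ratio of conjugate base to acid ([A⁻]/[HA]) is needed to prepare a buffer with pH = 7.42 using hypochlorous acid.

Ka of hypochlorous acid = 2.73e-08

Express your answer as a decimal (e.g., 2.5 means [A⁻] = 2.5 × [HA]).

pKa = -log(2.73e-08) = 7.5638. pH = pKa + log([A⁻]/[HA]), so log([A⁻]/[HA]) = pH − pKa = 7.42 − 7.5638 = -0.1438. [A⁻]/[HA] = 10^(-0.1438) = 0.718

[A⁻]/[HA] = 0.718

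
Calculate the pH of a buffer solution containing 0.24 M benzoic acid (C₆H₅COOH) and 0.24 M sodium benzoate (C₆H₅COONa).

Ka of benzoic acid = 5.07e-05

pKa = -log(5.07e-05) = 4.29. pH = pKa + log([A⁻]/[HA]) = 4.29 + log(0.24/0.24)

pH = 4.29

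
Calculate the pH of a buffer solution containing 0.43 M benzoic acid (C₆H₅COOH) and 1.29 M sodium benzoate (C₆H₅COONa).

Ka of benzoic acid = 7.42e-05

pKa = -log(7.42e-05) = 4.13. pH = pKa + log([A⁻]/[HA]) = 4.13 + log(1.29/0.43)

pH = 4.61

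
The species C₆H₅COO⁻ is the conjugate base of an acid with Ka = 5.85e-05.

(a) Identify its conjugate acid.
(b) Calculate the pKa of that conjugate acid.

(a) The conjugate acid is formed by adding one H⁺ to C₆H₅COO⁻, giving C₆H₅COOH. (b) pKa = -log(Ka) = -log(5.85e-05) = 4.23.

Conjugate acid: C₆H₅COOH; pK_a = 4.23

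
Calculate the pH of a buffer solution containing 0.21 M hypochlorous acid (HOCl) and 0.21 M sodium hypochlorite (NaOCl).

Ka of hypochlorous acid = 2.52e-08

pKa = -log(2.52e-08) = 7.60. pH = pKa + log([A⁻]/[HA]) = 7.60 + log(0.21/0.21)

pH = 7.60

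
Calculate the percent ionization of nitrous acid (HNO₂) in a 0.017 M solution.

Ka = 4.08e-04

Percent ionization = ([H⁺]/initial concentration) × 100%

Using Ka equilibrium: x² + Ka×x - Ka×C = 0. Solving: [H⁺] = 2.4375e-03. Percent = (2.4375e-03/0.017) × 100

Percent ionization = 14.3%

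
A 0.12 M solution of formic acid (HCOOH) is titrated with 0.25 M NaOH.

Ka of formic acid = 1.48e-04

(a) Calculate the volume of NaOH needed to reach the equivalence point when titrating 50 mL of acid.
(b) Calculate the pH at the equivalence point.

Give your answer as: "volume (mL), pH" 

moles acid = 0.12 × 50/1000 = 0.006 mol; V_base = moles/0.25 × 1000 = 24.0 mL. At equivalence only the conjugate base is present: [A⁻] = 0.006/0.074 = 8.1081e-02 M. Kb = Kw/Ka = 6.76e-11; [OH⁻] = √(Kb × [A⁻]) = 2.3406e-06; pOH = 5.63; pH = 14 - pOH = 8.37.

V = 24.0 mL, pH = 8.37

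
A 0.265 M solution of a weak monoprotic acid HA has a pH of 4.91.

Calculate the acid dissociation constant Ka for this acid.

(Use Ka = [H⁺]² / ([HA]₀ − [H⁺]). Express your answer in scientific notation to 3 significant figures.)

[H⁺] = 10^(−pH) = 10^(−4.91) = 1.230e-05 M. For HA ⇌ H⁺ + A⁻, Ka = [H⁺][A⁻]/[HA] = [H⁺]² / ([HA]₀ − [H⁺]) = (1.230e-05)² / (0.265 − 1.230e-05) = 5.71e-10.

K_a = 5.71e-10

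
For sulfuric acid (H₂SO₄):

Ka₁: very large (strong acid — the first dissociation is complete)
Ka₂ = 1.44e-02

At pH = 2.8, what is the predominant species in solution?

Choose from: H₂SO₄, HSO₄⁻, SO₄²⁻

The first dissociation is complete, so H₂SO₄ itself is never the predominant species in water; pKa₂ = -log(1.44e-02) = 1.84. For a polyprotic acid the predominant species crosses at each pKa: below pKa_n the protonated form dominates, above it the deprotonated form does. At pH = 2.8, the predominant species is SO₄²⁻.

SO₄²⁻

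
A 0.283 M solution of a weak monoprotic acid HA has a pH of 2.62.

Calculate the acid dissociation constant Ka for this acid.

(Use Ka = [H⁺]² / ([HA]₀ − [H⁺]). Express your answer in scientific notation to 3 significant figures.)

[H⁺] = 10^(−pH) = 10^(−2.62) = 2.399e-03 M. For HA ⇌ H⁺ + A⁻, Ka = [H⁺][A⁻]/[HA] = [H⁺]² / ([HA]₀ − [H⁺]) = (2.399e-03)² / (0.283 − 2.399e-03) = 2.05e-05.

K_a = 2.05e-05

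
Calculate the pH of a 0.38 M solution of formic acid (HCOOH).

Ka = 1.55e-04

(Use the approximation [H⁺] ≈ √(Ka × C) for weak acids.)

[H⁺] = √(Ka × C) = √(1.55e-04 × 0.38) = 7.6746e-03. pH = -log(7.6746e-03)

pH = 2.11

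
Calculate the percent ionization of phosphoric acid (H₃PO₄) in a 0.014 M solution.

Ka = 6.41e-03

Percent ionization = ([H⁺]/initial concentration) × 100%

Using Ka equilibrium: x² + Ka×x - Ka×C = 0. Solving: [H⁺] = 6.7956e-03. Percent = (6.7956e-03/0.014) × 100

Percent ionization = 48.5%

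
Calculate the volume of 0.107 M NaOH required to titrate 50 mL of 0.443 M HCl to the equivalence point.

At equivalence: moles acid = moles base. moles HCl = 0.443 × 50/1000 = 0.02215 mol. V_base = moles / 0.107 × 1000 = 207.0 mL.

V_{base} = 207.0 mL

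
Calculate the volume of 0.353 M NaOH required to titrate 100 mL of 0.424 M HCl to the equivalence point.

At equivalence: moles acid = moles base. moles HCl = 0.424 × 100/1000 = 0.0424 mol. V_base = moles / 0.353 × 1000 = 120.1 mL.

V_{base} = 120.1 mL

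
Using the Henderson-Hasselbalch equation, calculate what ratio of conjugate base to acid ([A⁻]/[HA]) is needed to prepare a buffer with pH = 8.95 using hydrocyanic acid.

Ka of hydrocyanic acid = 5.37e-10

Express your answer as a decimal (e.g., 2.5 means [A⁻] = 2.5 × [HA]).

pKa = -log(5.37e-10) = 9.2700. pH = pKa + log([A⁻]/[HA]), so log([A⁻]/[HA]) = pH − pKa = 8.95 − 9.2700 = -0.3200. [A⁻]/[HA] = 10^(-0.3200) = 0.479

[A⁻]/[HA] = 0.479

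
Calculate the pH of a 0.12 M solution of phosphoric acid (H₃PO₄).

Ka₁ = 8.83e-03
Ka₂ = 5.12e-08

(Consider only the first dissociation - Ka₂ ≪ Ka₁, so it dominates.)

First dissociation dominates. From Ka₁ = [H⁺][HA⁻]/[H₂A], x² + Ka₁·x − Ka₁·C = 0 with C = 0.12 M and Ka₁ = 8.83e-03. Solving: [H⁺] = (−Ka₁ + √(Ka₁² + 4·Ka₁·C)) / 2 = 2.8435e-02 M. pH = -log(2.8435e-02) = 1.55.

pH = 1.55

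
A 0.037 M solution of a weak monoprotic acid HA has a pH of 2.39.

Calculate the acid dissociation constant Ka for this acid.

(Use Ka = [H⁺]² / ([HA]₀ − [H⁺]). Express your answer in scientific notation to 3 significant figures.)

[H⁺] = 10^(−pH) = 10^(−2.39) = 4.074e-03 M. For HA ⇌ H⁺ + A⁻, Ka = [H⁺][A⁻]/[HA] = [H⁺]² / ([HA]₀ − [H⁺]) = (4.074e-03)² / (0.037 − 4.074e-03) = 5.04e-04.

K_a = 5.04e-04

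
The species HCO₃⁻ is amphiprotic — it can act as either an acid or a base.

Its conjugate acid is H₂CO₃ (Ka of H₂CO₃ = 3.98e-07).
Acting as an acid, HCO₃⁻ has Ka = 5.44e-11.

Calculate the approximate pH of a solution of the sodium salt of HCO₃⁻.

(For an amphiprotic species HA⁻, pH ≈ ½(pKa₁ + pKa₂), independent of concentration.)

pKa₁ = -log(3.98e-07) = 6.40; pKa₂ = -log(5.44e-11) = 10.26. For an amphiprotic species, pH ≈ ½(pKa₁ + pKa₂) = ½(6.40 + 10.26) = 8.33.

pH = 8.33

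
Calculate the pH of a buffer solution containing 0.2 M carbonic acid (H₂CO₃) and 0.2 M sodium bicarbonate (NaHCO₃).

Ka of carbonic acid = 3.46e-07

pKa = -log(3.46e-07) = 6.46. pH = pKa + log([A⁻]/[HA]) = 6.46 + log(0.2/0.2)

pH = 6.46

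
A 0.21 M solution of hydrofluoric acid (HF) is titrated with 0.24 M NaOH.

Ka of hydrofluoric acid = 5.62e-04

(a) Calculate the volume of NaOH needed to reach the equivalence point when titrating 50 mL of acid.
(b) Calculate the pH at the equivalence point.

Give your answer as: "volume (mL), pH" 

moles acid = 0.21 × 50/1000 = 0.0105 mol; V_base = moles/0.24 × 1000 = 43.8 mL. At equivalence only the conjugate base is present: [A⁻] = 0.0105/0.094 = 1.1200e-01 M. Kb = Kw/Ka = 1.78e-11; [OH⁻] = √(Kb × [A⁻]) = 1.4117e-06; pOH = 5.85; pH = 14 - pOH = 8.15.

V = 43.8 mL, pH = 8.15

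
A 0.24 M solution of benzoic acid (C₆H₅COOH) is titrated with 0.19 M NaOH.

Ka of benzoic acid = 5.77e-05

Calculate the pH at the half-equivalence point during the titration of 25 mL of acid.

At half-equivalence [HA] = [A⁻], so Henderson-Hasselbalch gives pH = pKa = -log(5.77e-05) = 4.24.

pH = pKa = 4.24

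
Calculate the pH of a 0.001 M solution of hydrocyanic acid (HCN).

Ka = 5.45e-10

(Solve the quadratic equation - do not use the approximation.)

x² + Ka×x - Ka×C = 0. Using quadratic formula: [H⁺] = 7.3797e-07

pH = 6.13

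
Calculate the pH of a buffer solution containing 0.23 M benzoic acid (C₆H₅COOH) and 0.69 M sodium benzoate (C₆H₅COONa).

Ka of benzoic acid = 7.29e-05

pKa = -log(7.29e-05) = 4.14. pH = pKa + log([A⁻]/[HA]) = 4.14 + log(0.69/0.23)

pH = 4.61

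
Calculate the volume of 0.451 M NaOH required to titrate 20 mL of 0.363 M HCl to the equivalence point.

At equivalence: moles acid = moles base. moles HCl = 0.363 × 20/1000 = 0.00726 mol. V_base = moles / 0.451 × 1000 = 16.1 mL.

V_{base} = 16.1 mL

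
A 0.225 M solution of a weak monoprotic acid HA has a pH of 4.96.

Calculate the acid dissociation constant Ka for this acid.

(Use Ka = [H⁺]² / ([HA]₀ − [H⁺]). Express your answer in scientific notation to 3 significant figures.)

[H⁺] = 10^(−pH) = 10^(−4.96) = 1.096e-05 M. For HA ⇌ H⁺ + A⁻, Ka = [H⁺][A⁻]/[HA] = [H⁺]² / ([HA]₀ − [H⁺]) = (1.096e-05)² / (0.225 − 1.096e-05) = 5.34e-10.

K_a = 5.34e-10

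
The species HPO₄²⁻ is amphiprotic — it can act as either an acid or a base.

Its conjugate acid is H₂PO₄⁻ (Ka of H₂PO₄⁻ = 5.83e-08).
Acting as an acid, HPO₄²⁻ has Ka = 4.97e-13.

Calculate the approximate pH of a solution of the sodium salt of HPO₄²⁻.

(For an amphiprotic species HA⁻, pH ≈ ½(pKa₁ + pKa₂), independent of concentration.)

pKa₁ = -log(5.83e-08) = 7.23; pKa₂ = -log(4.97e-13) = 12.30. For an amphiprotic species, pH ≈ ½(pKa₁ + pKa₂) = ½(7.23 + 12.30) = 9.77.

pH = 9.77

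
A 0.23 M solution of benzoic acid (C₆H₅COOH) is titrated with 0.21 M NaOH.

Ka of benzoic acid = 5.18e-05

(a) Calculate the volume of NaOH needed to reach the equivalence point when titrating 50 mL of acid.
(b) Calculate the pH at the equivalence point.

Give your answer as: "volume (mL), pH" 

moles acid = 0.23 × 50/1000 = 0.0115 mol; V_base = moles/0.21 × 1000 = 54.8 mL. At equivalence only the conjugate base is present: [A⁻] = 0.0115/0.105 = 1.0977e-01 M. Kb = Kw/Ka = 1.93e-10; [OH⁻] = √(Kb × [A⁻]) = 4.6034e-06; pOH = 5.34; pH = 14 - pOH = 8.66.

V = 54.8 mL, pH = 8.66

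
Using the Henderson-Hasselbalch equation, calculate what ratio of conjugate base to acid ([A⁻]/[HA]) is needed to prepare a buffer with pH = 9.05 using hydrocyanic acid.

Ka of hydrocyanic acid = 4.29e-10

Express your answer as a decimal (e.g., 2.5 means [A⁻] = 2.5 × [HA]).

pKa = -log(4.29e-10) = 9.3675. pH = pKa + log([A⁻]/[HA]), so log([A⁻]/[HA]) = pH − pKa = 9.05 − 9.3675 = -0.3175. [A⁻]/[HA] = 10^(-0.3175) = 0.481

[A⁻]/[HA] = 0.481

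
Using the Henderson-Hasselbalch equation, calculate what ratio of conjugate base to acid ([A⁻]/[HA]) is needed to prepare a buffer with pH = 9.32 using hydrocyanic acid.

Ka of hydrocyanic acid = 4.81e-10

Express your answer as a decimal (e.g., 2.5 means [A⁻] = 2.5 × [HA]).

pKa = -log(4.81e-10) = 9.3179. pH = pKa + log([A⁻]/[HA]), so log([A⁻]/[HA]) = pH − pKa = 9.32 − 9.3179 = 0.0021. [A⁻]/[HA] = 10^(0.0021) = 1.00

[A⁻]/[HA] = 1.00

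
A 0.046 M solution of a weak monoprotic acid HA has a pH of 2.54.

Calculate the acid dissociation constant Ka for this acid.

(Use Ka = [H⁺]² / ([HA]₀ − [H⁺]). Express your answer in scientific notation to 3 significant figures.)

[H⁺] = 10^(−pH) = 10^(−2.54) = 2.884e-03 M. For HA ⇌ H⁺ + A⁻, Ka = [H⁺][A⁻]/[HA] = [H⁺]² / ([HA]₀ − [H⁺]) = (2.884e-03)² / (0.046 − 2.884e-03) = 1.93e-04.

K_a = 1.93e-04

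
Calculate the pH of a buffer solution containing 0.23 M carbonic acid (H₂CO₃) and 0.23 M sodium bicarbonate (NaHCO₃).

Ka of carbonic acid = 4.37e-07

pKa = -log(4.37e-07) = 6.36. pH = pKa + log([A⁻]/[HA]) = 6.36 + log(0.23/0.23)

pH = 6.36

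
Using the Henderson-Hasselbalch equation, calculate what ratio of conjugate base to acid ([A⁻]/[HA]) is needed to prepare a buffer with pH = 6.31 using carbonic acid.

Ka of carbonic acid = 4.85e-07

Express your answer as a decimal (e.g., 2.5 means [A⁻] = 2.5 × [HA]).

pKa = -log(4.85e-07) = 6.3143. pH = pKa + log([A⁻]/[HA]), so log([A⁻]/[HA]) = pH − pKa = 6.31 − 6.3143 = -0.0043. [A⁻]/[HA] = 10^(-0.0043) = 0.990

[A⁻]/[HA] = 0.990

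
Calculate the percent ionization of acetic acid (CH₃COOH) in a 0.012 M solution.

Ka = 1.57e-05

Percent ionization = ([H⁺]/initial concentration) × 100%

Using Ka equilibrium: x² + Ka×x - Ka×C = 0. Solving: [H⁺] = 4.2627e-04. Percent = (4.2627e-04/0.012) × 100

Percent ionization = 3.55%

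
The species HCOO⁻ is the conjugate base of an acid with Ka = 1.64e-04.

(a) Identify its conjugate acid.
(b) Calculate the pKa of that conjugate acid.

(a) The conjugate acid is formed by adding one H⁺ to HCOO⁻, giving HCOOH. (b) pKa = -log(Ka) = -log(1.64e-04) = 3.79.

Conjugate acid: HCOOH; pK_a = 3.79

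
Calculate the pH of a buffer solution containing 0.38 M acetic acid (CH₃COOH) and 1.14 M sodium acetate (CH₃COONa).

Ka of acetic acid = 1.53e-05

pKa = -log(1.53e-05) = 4.82. pH = pKa + log([A⁻]/[HA]) = 4.82 + log(1.14/0.38)

pH = 5.29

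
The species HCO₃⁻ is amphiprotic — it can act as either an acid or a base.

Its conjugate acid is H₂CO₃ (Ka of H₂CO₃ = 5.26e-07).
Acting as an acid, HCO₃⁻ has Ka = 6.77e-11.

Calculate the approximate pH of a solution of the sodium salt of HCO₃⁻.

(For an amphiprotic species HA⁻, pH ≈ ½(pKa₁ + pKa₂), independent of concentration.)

pKa₁ = -log(5.26e-07) = 6.28; pKa₂ = -log(6.77e-11) = 10.17. For an amphiprotic species, pH ≈ ½(pKa₁ + pKa₂) = ½(6.28 + 10.17) = 8.22.

pH = 8.22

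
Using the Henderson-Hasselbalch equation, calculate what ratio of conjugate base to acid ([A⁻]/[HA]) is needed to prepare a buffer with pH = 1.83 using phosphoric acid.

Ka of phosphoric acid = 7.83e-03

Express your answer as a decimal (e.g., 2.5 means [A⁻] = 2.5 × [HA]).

pKa = -log(7.83e-03) = 2.1062. pH = pKa + log([A⁻]/[HA]), so log([A⁻]/[HA]) = pH − pKa = 1.83 − 2.1062 = -0.2762. [A⁻]/[HA] = 10^(-0.2762) = 0.529

[A⁻]/[HA] = 0.529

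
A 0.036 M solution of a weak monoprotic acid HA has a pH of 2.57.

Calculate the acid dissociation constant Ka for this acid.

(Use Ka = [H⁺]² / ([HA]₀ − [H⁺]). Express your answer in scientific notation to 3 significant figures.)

[H⁺] = 10^(−pH) = 10^(−2.57) = 2.692e-03 M. For HA ⇌ H⁺ + A⁻, Ka = [H⁺][A⁻]/[HA] = [H⁺]² / ([HA]₀ − [H⁺]) = (2.692e-03)² / (0.036 − 2.692e-03) = 2.17e-04.

K_a = 2.17e-04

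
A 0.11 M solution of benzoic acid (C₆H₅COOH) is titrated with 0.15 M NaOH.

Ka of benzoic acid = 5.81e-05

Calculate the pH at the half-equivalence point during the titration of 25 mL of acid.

At half-equivalence [HA] = [A⁻], so Henderson-Hasselbalch gives pH = pKa = -log(5.81e-05) = 4.24.

pH = pKa = 4.24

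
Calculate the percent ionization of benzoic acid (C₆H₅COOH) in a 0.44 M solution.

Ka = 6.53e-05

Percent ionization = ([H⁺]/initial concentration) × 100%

Using Ka equilibrium: x² + Ka×x - Ka×C = 0. Solving: [H⁺] = 5.3277e-03. Percent = (5.3277e-03/0.44) × 100

Percent ionization = 1.21%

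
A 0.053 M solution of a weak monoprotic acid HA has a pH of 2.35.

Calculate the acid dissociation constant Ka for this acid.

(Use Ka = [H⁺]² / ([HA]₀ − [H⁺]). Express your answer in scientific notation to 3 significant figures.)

[H⁺] = 10^(−pH) = 10^(−2.35) = 4.467e-03 M. For HA ⇌ H⁺ + A⁻, Ka = [H⁺][A⁻]/[HA] = [H⁺]² / ([HA]₀ − [H⁺]) = (4.467e-03)² / (0.053 − 4.467e-03) = 4.11e-04.

K_a = 4.11e-04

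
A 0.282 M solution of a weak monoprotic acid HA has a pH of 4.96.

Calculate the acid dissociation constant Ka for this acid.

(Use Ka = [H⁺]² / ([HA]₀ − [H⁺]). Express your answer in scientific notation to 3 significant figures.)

[H⁺] = 10^(−pH) = 10^(−4.96) = 1.096e-05 M. For HA ⇌ H⁺ + A⁻, Ka = [H⁺][A⁻]/[HA] = [H⁺]² / ([HA]₀ − [H⁺]) = (1.096e-05)² / (0.282 − 1.096e-05) = 4.26e-10.

K_a = 4.26e-10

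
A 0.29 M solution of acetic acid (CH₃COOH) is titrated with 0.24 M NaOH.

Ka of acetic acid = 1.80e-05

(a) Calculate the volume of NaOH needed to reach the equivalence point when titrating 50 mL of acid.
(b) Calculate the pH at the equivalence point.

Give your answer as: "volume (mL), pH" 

moles acid = 0.29 × 50/1000 = 0.0145 mol; V_base = moles/0.24 × 1000 = 60.4 mL. At equivalence only the conjugate base is present: [A⁻] = 0.0145/0.110 = 1.3132e-01 M. Kb = Kw/Ka = 5.56e-10; [OH⁻] = √(Kb × [A⁻]) = 8.5414e-06; pOH = 5.07; pH = 14 - pOH = 8.93.

V = 60.4 mL, pH = 8.93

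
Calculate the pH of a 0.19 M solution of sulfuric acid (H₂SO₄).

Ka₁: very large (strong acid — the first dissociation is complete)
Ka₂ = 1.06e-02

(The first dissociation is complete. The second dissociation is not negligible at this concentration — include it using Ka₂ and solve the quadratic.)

First dissociation is complete: [H⁺]₀ = [HSO₄⁻]₀ = C = 0.19 M. Second dissociation HSO₄⁻ ⇌ H⁺ + SO₄²⁻: let x = [SO₄²⁻]. Ka₂ = (C + x)·x / (C − x) = 1.06e-02 → x² + (C + Ka₂)·x − Ka₂·C = 0 → x² + 0.20060·x − 2.014e-03 = 0. x = (−0.20060 + √(0.20060² + 4 × 2.014e-03)) / 2 = 9.5822e-03 M. [H⁺] = C + x = 0.19 + 9.5822e-03 = 1.9958e-01 M. pH = -log(1.9958e-01) = 0.70.

pH = 0.70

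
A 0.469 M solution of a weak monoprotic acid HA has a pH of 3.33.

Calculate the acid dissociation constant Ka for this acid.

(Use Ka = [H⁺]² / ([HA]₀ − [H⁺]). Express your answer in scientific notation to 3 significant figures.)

[H⁺] = 10^(−pH) = 10^(−3.33) = 4.677e-04 M. For HA ⇌ H⁺ + A⁻, Ka = [H⁺][A⁻]/[HA] = [H⁺]² / ([HA]₀ − [H⁺]) = (4.677e-04)² / (0.469 − 4.677e-04) = 4.67e-07.

K_a = 4.67e-07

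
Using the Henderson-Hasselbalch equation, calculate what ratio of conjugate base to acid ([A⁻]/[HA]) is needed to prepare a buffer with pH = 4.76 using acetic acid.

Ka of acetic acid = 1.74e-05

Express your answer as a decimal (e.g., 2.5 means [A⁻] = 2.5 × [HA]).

pKa = -log(1.74e-05) = 4.7595. pH = pKa + log([A⁻]/[HA]), so log([A⁻]/[HA]) = pH − pKa = 4.76 − 4.7595 = 0.0005. [A⁻]/[HA] = 10^(0.0005) = 1.00

[A⁻]/[HA] = 1.00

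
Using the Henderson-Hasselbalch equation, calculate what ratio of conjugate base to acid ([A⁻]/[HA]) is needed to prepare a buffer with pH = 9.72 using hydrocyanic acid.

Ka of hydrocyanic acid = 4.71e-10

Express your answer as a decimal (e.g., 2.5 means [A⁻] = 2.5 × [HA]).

pKa = -log(4.71e-10) = 9.3270. pH = pKa + log([A⁻]/[HA]), so log([A⁻]/[HA]) = pH − pKa = 9.72 − 9.3270 = 0.3930. [A⁻]/[HA] = 10^(0.3930) = 2.47

[A⁻]/[HA] = 2.47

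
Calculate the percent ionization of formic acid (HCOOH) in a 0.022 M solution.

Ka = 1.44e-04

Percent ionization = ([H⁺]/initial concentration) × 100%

Using Ka equilibrium: x² + Ka×x - Ka×C = 0. Solving: [H⁺] = 1.7093e-03. Percent = (1.7093e-03/0.022) × 100

Percent ionization = 7.77%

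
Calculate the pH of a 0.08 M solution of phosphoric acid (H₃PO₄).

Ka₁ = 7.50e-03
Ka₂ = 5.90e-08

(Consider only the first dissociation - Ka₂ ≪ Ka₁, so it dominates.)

First dissociation dominates. From Ka₁ = [H⁺][HA⁻]/[H₂A], x² + Ka₁·x − Ka₁·C = 0 with C = 0.08 M and Ka₁ = 7.50e-03. Solving: [H⁺] = (−Ka₁ + √(Ka₁² + 4·Ka₁·C)) / 2 = 2.1030e-02 M. pH = -log(2.1030e-02) = 1.68.

pH = 1.68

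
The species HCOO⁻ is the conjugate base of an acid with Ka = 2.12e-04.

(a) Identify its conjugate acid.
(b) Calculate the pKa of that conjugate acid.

(a) The conjugate acid is formed by adding one H⁺ to HCOO⁻, giving HCOOH. (b) pKa = -log(Ka) = -log(2.12e-04) = 3.67.

Conjugate acid: HCOOH; pK_a = 3.67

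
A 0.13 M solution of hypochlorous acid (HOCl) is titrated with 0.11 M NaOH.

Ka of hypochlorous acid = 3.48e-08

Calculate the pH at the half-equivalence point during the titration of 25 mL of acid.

At half-equivalence [HA] = [A⁻], so Henderson-Hasselbalch gives pH = pKa = -log(3.48e-08) = 7.46.

pH = pKa = 7.46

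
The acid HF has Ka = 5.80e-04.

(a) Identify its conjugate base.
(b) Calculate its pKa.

(a) The conjugate base is formed by removing one H⁺ from HF, giving F⁻. (b) pKa = -log(Ka) = -log(5.80e-04) = 3.24.

Conjugate base: F⁻; pK_a = 3.24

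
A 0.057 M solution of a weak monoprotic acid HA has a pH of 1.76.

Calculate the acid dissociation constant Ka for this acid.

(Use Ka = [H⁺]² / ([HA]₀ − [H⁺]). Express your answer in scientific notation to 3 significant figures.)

[H⁺] = 10^(−pH) = 10^(−1.76) = 1.738e-02 M. For HA ⇌ H⁺ + A⁻, Ka = [H⁺][A⁻]/[HA] = [H⁺]² / ([HA]₀ − [H⁺]) = (1.738e-02)² / (0.057 − 1.738e-02) = 7.62e-03.

K_a = 7.62e-03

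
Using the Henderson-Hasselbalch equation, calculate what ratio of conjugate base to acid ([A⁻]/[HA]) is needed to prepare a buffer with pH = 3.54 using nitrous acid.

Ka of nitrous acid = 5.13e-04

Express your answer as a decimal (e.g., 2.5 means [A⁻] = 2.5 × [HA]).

pKa = -log(5.13e-04) = 3.2899. pH = pKa + log([A⁻]/[HA]), so log([A⁻]/[HA]) = pH − pKa = 3.54 − 3.2899 = 0.2501. [A⁻]/[HA] = 10^(0.2501) = 1.78

[A⁻]/[HA] = 1.78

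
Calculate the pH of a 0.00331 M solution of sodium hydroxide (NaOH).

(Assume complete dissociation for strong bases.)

[OH⁻] = 0.00331 M for strong base. pOH = -log[OH⁻] = 2.48, pH = 14 - pOH

pH = 11.52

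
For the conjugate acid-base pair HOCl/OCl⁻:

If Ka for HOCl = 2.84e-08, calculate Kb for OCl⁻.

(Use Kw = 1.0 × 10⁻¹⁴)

For a conjugate pair Ka × Kb = Kw, so Kb = Kw/Ka = 1.0 × 10⁻¹⁴ / 2.84e-08 = 3.52e-07.

K_b = 3.52e-07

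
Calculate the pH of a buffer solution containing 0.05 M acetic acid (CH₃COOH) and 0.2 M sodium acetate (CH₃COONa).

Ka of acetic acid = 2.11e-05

pKa = -log(2.11e-05) = 4.68. pH = pKa + log([A⁻]/[HA]) = 4.68 + log(0.2/0.05)

pH = 5.28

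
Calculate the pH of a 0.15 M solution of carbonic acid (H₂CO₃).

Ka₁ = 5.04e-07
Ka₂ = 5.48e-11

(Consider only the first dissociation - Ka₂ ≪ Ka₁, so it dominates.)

First dissociation dominates. From Ka₁ = [H⁺][HA⁻]/[H₂A], x² + Ka₁·x − Ka₁·C = 0 with C = 0.15 M and Ka₁ = 5.04e-07. Solving: [H⁺] = (−Ka₁ + √(Ka₁² + 4·Ka₁·C)) / 2 = 2.7470e-04 M. pH = -log(2.7470e-04) = 3.56.

pH = 3.56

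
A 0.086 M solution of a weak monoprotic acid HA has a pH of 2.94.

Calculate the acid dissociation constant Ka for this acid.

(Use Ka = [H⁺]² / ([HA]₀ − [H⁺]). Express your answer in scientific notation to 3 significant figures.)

[H⁺] = 10^(−pH) = 10^(−2.94) = 1.148e-03 M. For HA ⇌ H⁺ + A⁻, Ka = [H⁺][A⁻]/[HA] = [H⁺]² / ([HA]₀ − [H⁺]) = (1.148e-03)² / (0.086 − 1.148e-03) = 1.55e-05.

K_a = 1.55e-05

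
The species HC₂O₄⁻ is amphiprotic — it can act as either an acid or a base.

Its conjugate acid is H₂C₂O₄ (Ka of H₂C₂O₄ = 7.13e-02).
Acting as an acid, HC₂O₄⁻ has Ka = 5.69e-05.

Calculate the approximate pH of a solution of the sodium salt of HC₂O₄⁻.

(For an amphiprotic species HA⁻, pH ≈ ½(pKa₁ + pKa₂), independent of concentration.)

pKa₁ = -log(7.13e-02) = 1.15; pKa₂ = -log(5.69e-05) = 4.24. For an amphiprotic species, pH ≈ ½(pKa₁ + pKa₂) = ½(1.15 + 4.24) = 2.70.

pH = 2.70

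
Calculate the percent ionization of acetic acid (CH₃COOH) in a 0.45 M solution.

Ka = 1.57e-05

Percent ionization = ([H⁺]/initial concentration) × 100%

Using Ka equilibrium: x² + Ka×x - Ka×C = 0. Solving: [H⁺] = 2.6502e-03. Percent = (2.6502e-03/0.45) × 100

Percent ionization = 0.589%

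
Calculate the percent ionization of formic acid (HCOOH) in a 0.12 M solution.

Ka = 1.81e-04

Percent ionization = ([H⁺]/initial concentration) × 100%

Using Ka equilibrium: x² + Ka×x - Ka×C = 0. Solving: [H⁺] = 4.5709e-03. Percent = (4.5709e-03/0.12) × 100

Percent ionization = 3.81%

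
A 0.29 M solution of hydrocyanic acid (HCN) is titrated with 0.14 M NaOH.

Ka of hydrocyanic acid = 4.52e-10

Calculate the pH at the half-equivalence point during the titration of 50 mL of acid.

At half-equivalence [HA] = [A⁻], so Henderson-Hasselbalch gives pH = pKa = -log(4.52e-10) = 9.34.

pH = pKa = 9.34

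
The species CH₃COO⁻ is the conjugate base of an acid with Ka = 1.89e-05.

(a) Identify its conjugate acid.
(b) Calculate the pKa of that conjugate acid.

(a) The conjugate acid is formed by adding one H⁺ to CH₃COO⁻, giving CH₃COOH. (b) pKa = -log(Ka) = -log(1.89e-05) = 4.72.

Conjugate acid: CH₃COOH; pK_a = 4.72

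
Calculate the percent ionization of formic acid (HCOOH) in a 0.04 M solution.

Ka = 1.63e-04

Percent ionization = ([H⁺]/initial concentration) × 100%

Using Ka equilibrium: x² + Ka×x - Ka×C = 0. Solving: [H⁺] = 2.4732e-03. Percent = (2.4732e-03/0.04) × 100

Percent ionization = 6.18%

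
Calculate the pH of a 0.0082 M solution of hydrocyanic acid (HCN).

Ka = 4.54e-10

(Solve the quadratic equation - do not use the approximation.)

x² + Ka×x - Ka×C = 0. Using quadratic formula: [H⁺] = 1.9292e-06

pH = 5.71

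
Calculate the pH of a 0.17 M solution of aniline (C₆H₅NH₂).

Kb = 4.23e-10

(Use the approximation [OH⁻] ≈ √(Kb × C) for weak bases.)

[OH⁻] = √(Kb × C) = √(4.23e-10 × 0.17) = 8.4800e-06. pOH = 5.07, pH = 14 - pOH

pH = 8.93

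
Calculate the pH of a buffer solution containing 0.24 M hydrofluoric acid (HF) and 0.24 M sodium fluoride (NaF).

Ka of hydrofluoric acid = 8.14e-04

pKa = -log(8.14e-04) = 3.09. pH = pKa + log([A⁻]/[HA]) = 3.09 + log(0.24/0.24)

pH = 3.09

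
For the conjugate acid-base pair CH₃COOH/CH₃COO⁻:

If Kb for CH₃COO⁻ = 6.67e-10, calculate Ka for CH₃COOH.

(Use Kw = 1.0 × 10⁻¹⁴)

For a conjugate pair Ka × Kb = Kw, so Ka = Kw/Kb = 1.0 × 10⁻¹⁴ / 6.67e-10 = 1.50e-05.

K_a = 1.50e-05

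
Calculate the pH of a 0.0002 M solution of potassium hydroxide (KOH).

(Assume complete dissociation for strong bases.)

[OH⁻] = 0.0002 M for strong base. pOH = -log[OH⁻] = 3.70, pH = 14 - pOH

pH = 10.30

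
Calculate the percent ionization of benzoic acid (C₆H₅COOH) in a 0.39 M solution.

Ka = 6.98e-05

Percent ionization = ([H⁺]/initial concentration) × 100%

Using Ka equilibrium: x² + Ka×x - Ka×C = 0. Solving: [H⁺] = 5.1827e-03. Percent = (5.1827e-03/0.39) × 100

Percent ionization = 1.33%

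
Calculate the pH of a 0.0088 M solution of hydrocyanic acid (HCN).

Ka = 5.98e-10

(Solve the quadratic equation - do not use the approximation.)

x² + Ka×x - Ka×C = 0. Using quadratic formula: [H⁺] = 2.2937e-06

pH = 5.64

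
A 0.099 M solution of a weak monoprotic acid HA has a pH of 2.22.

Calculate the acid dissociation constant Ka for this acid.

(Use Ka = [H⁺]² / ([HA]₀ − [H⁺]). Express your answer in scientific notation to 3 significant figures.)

[H⁺] = 10^(−pH) = 10^(−2.22) = 6.026e-03 M. For HA ⇌ H⁺ + A⁻, Ka = [H⁺][A⁻]/[HA] = [H⁺]² / ([HA]₀ − [H⁺]) = (6.026e-03)² / (0.099 − 6.026e-03) = 3.91e-04.

K_a = 3.91e-04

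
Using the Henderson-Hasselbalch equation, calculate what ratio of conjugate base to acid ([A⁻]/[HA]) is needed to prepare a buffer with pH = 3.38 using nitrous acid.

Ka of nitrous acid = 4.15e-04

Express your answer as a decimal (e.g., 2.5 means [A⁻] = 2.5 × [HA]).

pKa = -log(4.15e-04) = 3.3820. pH = pKa + log([A⁻]/[HA]), so log([A⁻]/[HA]) = pH − pKa = 3.38 − 3.3820 = -0.0020. [A⁻]/[HA] = 10^(-0.0020) = 0.996

[A⁻]/[HA] = 0.996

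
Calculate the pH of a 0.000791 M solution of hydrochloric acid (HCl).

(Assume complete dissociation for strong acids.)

[H⁺] = 0.000791 M for strong acid. pH = -log[H⁺] = -log(0.000791)

pH = 3.10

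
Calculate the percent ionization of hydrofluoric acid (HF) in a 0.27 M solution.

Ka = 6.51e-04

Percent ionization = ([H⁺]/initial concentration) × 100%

Using Ka equilibrium: x² + Ka×x - Ka×C = 0. Solving: [H⁺] = 1.2936e-02. Percent = (1.2936e-02/0.27) × 100

Percent ionization = 4.79%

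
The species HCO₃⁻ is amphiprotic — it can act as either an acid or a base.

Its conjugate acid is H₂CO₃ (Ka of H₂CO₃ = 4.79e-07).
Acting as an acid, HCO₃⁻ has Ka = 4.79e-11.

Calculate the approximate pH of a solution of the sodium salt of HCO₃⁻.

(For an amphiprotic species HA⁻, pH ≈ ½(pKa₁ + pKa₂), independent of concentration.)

pKa₁ = -log(4.79e-07) = 6.32; pKa₂ = -log(4.79e-11) = 10.32. For an amphiprotic species, pH ≈ ½(pKa₁ + pKa₂) = ½(6.32 + 10.32) = 8.32.

pH = 8.32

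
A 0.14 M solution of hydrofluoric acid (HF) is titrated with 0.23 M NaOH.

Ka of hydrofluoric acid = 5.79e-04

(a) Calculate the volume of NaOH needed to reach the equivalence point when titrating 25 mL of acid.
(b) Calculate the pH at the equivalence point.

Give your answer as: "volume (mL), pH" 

moles acid = 0.14 × 25/1000 = 0.0035 mol; V_base = moles/0.23 × 1000 = 15.2 mL. At equivalence only the conjugate base is present: [A⁻] = 0.0035/0.040 = 8.7027e-02 M. Kb = Kw/Ka = 1.73e-11; [OH⁻] = √(Kb × [A⁻]) = 1.2260e-06; pOH = 5.91; pH = 14 - pOH = 8.09.

V = 15.2 mL, pH = 8.09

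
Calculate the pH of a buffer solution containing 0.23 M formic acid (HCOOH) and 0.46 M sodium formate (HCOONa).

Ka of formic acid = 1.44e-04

pKa = -log(1.44e-04) = 3.84. pH = pKa + log([A⁻]/[HA]) = 3.84 + log(0.46/0.23)

pH = 4.14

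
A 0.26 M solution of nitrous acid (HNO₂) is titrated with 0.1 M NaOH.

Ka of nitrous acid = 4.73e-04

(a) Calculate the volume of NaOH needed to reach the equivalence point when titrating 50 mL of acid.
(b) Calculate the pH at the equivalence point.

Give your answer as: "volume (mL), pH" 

moles acid = 0.26 × 50/1000 = 0.013 mol; V_base = moles/0.1 × 1000 = 130.0 mL. At equivalence only the conjugate base is present: [A⁻] = 0.013/0.180 = 7.2222e-02 M. Kb = Kw/Ka = 2.11e-11; [OH⁻] = √(Kb × [A⁻]) = 1.2357e-06; pOH = 5.91; pH = 14 - pOH = 8.09.

V = 130.0 mL, pH = 8.09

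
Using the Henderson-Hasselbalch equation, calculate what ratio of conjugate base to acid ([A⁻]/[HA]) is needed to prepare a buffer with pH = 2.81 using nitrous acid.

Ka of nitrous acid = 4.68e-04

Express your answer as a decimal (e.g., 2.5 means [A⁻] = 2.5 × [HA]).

pKa = -log(4.68e-04) = 3.3298. pH = pKa + log([A⁻]/[HA]), so log([A⁻]/[HA]) = pH − pKa = 2.81 − 3.3298 = -0.5198. [A⁻]/[HA] = 10^(-0.5198) = 0.302

[A⁻]/[HA] = 0.302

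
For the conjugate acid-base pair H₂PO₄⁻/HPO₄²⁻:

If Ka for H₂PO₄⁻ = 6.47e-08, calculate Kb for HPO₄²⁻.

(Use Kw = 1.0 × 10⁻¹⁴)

For a conjugate pair Ka × Kb = Kw, so Kb = Kw/Ka = 1.0 × 10⁻¹⁴ / 6.47e-08 = 1.55e-07.

K_b = 1.55e-07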